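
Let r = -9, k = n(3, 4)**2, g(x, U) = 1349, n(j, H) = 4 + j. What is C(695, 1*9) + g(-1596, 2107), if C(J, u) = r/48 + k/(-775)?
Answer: 16724491/12400 ≈ 1348.8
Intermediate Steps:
k = 49 (k = (4 + 3)**2 = 7**2 = 49)
C(J, u) = -3109/12400 (C(J, u) = -9/48 + 49/(-775) = -9*1/48 + 49*(-1/775) = -3/16 - 49/775 = -3109/12400)
C(695, 1*9) + g(-1596, 2107) = -3109/12400 + 1349 = 16724491/12400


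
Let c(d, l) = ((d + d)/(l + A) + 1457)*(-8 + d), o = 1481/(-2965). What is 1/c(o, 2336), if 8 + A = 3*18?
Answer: -10470348975/129662281869274 ≈ -8.0751e-5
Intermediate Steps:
A = 46 (A = -8 + 3*18 = -8 + 54 = 46)
o = -1481/2965 (o = 1481*(-1/2965) = -1481/2965 ≈ -0.49949)
c(d, l) = (-8 + d)*(1457 + 2*d/(46 + l)) (c(d, l) = ((d + d)/(l + 46) + 1457)*(-8 + d) = ((2*d)/(46 + l) + 1457)*(-8 + d) = (2*d/(46 + l) + 1457)*(-8 + d) = (1457 + 2*d/(46 + l))*(-8 + d) = (-8 + d)*(1457 + 2*d/(46 + l)))
1/c(o, 2336) = 1/((-536176 - 11656*2336 + 2*(-1481/2965)² + 67006*(-1481/2965) + 1457*(-1481/2965)*2336)/(46 + 2336)) = 1/((-536176 - 27228416 + 2*(2193361/8791225) - 99235886/2965 - 5040660512/2965)/2382) = 1/((-536176 - 27228416 + 4386722/8791225 - 99235886/2965 - 5040660512/2965)/2382) = 1/((1/2382)*(-259324563738548/8791225)) = 1/(-129662281869274/10470348975) = -10470348975/129662281869274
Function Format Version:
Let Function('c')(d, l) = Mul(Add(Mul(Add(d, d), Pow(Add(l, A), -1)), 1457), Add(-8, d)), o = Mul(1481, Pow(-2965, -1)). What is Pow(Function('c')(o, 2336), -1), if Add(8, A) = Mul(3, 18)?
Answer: Rational(-10470348975, 129662281869274) ≈ -8.0751e-5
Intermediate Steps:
A = 46 (A = Add(-8, Mul(3, 18)) = Add(-8, 54) = 46)
o = Rational(-1481, 2965) (o = Mul(1481, Rational(-1, 2965)) = Rational(-1481, 2965) ≈ -0.49949)
Function('c')(d, l) = Mul(Add(-8, d), Add(1457, Mul(2, d, Pow(Add(46, l), -1)))) (Function('c')(d, l) = Mul(Add(Mul(Add(d, d), Pow(Add(l, 46), -1)), 1457), Add(-8, d)) = Mul(Add(Mul(Mul(2, d), Pow(Add(46, l), -1)), 1457), Add(-8, d)) = Mul(Add(Mul(2, d, Pow(Add(46, l), -1)), 1457), Add(-8, d)) = Mul(Add(1457, Mul(2, d, Pow(Add(46, l), -1))), Add(-8, d)) = Mul(Add(-8, d), Add(1457, Mul(2, d, Pow(Add(46, l), -1)))))
Pow(Function('c')(o, 2336), -1) = Pow(Mul(Pow(Add(46, 2336), -1), Add(-536176, Mul(-11656, 2336), Mul(2, Pow(Rational(-1481, 2965), 2)), Mul(67006, Rational(-1481, 2965)), Mul(1457, Rational(-1481, 2965), 2336))), -1) = Pow(Mul(Pow(2382, -1), Add(-536176, -27228416, Mul(2, Rational(2193361, 8791225)), Rational(-99235886, 2965), Rational(-5040660512, 2965))), -1) = Pow(Mul(Rational(1, 2382), Add(-536176, -27228416, Rational(4386722, 8791225), Rational(-99235886, 2965), Rational(-5040660512, 2965))), -1) = Pow(Mul(Rational(1, 2382), Rational(-259324563738548, 8791225)), -1) = Pow(Rational(-129662281869274, 10470348975), -1) = Rational(-10470348975, 129662281869274)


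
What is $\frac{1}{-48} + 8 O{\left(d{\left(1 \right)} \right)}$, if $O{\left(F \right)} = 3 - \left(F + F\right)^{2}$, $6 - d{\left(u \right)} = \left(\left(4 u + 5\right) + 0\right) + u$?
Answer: $- \frac{23425}{48} \approx -488.02$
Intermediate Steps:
$d{\left(u \right)} = 1 - 5 u$ ($d{\left(u \right)} = 6 - \left(\left(\left(4 u + 5\right) + 0\right) + u\right) = 6 - \left(\left(\left(5 + 4 u\right) + 0\right) + u\right) = 6 - \left(\left(5 + 4 u\right) + u\right) = 6 - \left(5 + 5 u\right) = 1 - 5 u$)
$O{\left(F \right)} = 3 - 4 F^{2}$ ($O{\left(F \right)} = 3 - \left(2 F\right)^{2} = 3 - 4 F^{2}$)
$\frac{1}{-48} + 8 O{\left(d{\left(1 \right)} \right)} = \frac{1}{-48} + 8 \left(3 - 4 \left(1 - 5\right)^{2}\right) = - \frac{1}{48} + 8 \left(3 - 4 \left(1 - 5\right)^{2}\right) = - \frac{1}{48} + 8 \left(3 - 4 \left(-4\right)^{2}\right) = - \frac{1}{48} + 8 \left(3 - 64\right) = - \frac{1}{48} + 8 \left(-61\right) = - \frac{1}{48} - 488 = - \frac{23425}{48}$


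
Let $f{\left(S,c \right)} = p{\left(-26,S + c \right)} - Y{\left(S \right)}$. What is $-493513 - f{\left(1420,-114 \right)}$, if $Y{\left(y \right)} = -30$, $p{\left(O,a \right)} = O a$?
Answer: $-459587$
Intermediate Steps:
$f{\left(S,c \right)} = 30 - 26 S - 26 c$ ($f{\left(S,c \right)} = - 26 \left(S + c\right) - -30 = \left(- 26 S - 26 c\right) + 30 = 30 - 26 S - 26 c$)
$-493513 - f{\left(1420,-114 \right)} = -493513 - \left(30 - 36920 - -2964\right) = -493513 - \left(30 - 36920 + 2964\right) = -493513 - -33926 = -493513 + 33926 = -459587$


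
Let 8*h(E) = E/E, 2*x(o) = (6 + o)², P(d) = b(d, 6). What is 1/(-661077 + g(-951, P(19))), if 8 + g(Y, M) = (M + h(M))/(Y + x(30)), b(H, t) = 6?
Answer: -2424/1602470089 ≈ -1.5127e-6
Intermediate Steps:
P(d) = 6
x(o) = (6 + o)²/2
h(E) = ⅛ (h(E) = (E/E)/8 = (⅛)*1 = ⅛)
g(Y, M) = -8 + (⅛ + M)/(648 + Y) (g(Y, M) = -8 + (M + ⅛)/(Y + (6 + 30)²/2) = -8 + (⅛ + M)/(Y + (½)*36²) = -8 + (⅛ + M)/(Y + (½)*1296) = -8 + (⅛ + M)/(Y + 648) = -8 + (⅛ + M)/(648 + Y))
1/(-661077 + g(-951, P(19))) = 1/(-661077 + (-41471/8 + 6 - 8*(-951))/(648 - 951)) = 1/(-661077 + (-41471/8 + 6 + 7608)/(-303)) = 1/(-661077 - 1/303*19441/8) = 1/(-661077 - 19441/2424) = 1/(-1602470089/2424) = -2424/1602470089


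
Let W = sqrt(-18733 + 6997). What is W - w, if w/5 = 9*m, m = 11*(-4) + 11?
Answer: 1485 + 6*I*sqrt(326) ≈ 1485.0 + 108.33*I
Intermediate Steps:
m = -33 (m = -44 + 11 = -33)
W = 6*I*sqrt(326) (W = sqrt(-11736) = 6*I*sqrt(326) ≈ 108.33*I)
w = -1485 (w = 5*(9*(-33)) = 5*(-297) = -1485)
W - w = 6*I*sqrt(326) - 1*(-1485) = 6*I*sqrt(326) + 1485 = 1485 + 6*I*sqrt(326)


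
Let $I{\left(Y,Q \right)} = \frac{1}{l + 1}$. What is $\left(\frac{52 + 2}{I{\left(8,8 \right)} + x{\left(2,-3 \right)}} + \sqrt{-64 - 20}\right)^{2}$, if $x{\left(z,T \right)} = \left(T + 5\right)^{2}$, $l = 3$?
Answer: $\frac{22380}{289} + \frac{864 i \sqrt{21}}{17} \approx 77.439 + 232.9 i$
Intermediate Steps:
$x{\left(z,T \right)} = \left(5 + T\right)^{2}$
$I{\left(Y,Q \right)} = \frac{1}{4}$ ($I{\left(Y,Q \right)} = \frac{1}{3 + 1} = \frac{1}{4}$)
$\left(\frac{52 + 2}{I{\left(8,8 \right)} + x{\left(2,-3 \right)}} + \sqrt{-64 - 20}\right)^{2} = \left(\frac{52 + 2}{\frac{1}{4} + \left(5 - 3\right)^{2}} + \sqrt{-64 - 20}\right)^{2} = \left(\frac{54}{\frac{1}{4} + 2^{2}} + \sqrt{-84}\right)^{2} = \left(\frac{54}{\frac{1}{4} + 4} + 2 i \sqrt{21}\right)^{2} = \left(\frac{54}{\frac{17}{4}} + 2 i \sqrt{21}\right)^{2} = \left(54 \cdot \frac{4}{17} + 2 i \sqrt{21}\right)^{2} = \left(\frac{216}{17} + 2 i \sqrt{21}\right)^{2}$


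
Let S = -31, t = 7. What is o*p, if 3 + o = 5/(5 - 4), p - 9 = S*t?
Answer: -416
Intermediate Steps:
p = -208 (p = 9 - 31*7 = 9 - 217 = -208)
o = 2 (o = -3 + 5/(5 - 4) = -3 + 5/1 = -3 + 5*1 = -3 + 5 = 2)
o*p = 2*(-208) = -416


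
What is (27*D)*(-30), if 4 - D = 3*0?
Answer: -3240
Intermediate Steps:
D = 4 (D = 4 - 3*0 = 4 - 1*0 = 4 + 0 = 4)
(27*D)*(-30) = (27*4)*(-30) = 108*(-30) = -3240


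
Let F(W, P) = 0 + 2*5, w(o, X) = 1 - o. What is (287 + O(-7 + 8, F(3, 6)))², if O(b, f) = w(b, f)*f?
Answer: 82369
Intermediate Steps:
F(W, P) = 10 (F(W, P) = 0 + 10 = 10)
O(b, f) = f*(1 - b) (O(b, f) = (1 - b)*f = f*(1 - b))
(287 + O(-7 + 8, F(3, 6)))² = (287 + 10*(1 - (-7 + 8)))² = (287 + 10*(1 - 1*1))² = (287 + 10*(1 - 1))² = (287 + 10*0)² = (287 + 0)² = 287² = 82369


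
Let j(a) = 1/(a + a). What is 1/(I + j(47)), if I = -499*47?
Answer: -94/2204581 ≈ -4.2639e-5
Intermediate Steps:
I = -23453
j(a) = 1/(2*a)
1/(I + j(47)) = 1/(-23453 + (½)/47) = 1/(-23453 + (½)*(1/47)) = 1/(-23453 + 1/94) = 1/(-2204581/94) = -94/2204581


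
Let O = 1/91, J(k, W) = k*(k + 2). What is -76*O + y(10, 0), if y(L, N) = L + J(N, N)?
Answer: 834/91 ≈ 9.1648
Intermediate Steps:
J(k, W) = k*(2 + k)
y(L, N) = L + N*(2 + N)
O = 1/91 ≈ 0.010989
-76*O + y(10, 0) = -76*1/91 + (10 + 0*(2 + 0)) = -76/91 + (10 + 0*2) = -76/91 + (10 + 0) = -76/91 + 10 = 834/91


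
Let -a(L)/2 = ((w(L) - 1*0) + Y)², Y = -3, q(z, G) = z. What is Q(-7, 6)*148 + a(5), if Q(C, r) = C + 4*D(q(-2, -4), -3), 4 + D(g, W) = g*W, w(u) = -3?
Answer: 76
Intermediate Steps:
D(g, W) = -4 + W*g (D(g, W) = -4 + g*W = -4 + W*g)
Q(C, r) = 8 + C (Q(C, r) = C + 4*(-4 - 3*(-2)) = C + 4*(-4 + 6) = C + 4*2 = C + 8 = 8 + C)
a(L) = -72 (a(L) = -2*((-3 - 1*0) - 3)² = -2*((-3 + 0) - 3)² = -2*(-3 - 3)² = -2*(-6)² = -2*36 = -72)
Q(-7, 6)*148 + a(5) = (8 - 7)*148 - 72 = 1*148 - 72 = 148 - 72 = 76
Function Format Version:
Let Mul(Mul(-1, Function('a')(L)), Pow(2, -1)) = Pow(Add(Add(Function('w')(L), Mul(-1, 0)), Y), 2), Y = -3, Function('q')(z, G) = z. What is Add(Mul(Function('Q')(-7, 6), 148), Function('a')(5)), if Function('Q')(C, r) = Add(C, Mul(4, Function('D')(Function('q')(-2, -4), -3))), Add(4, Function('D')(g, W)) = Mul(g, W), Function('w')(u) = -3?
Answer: 76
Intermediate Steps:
Function('D')(g, W) = Add(-4, Mul(W, g)) (Function('D')(g, W) = Add(-4, Mul(g, W)) = Add(-4, Mul(W, g)))
Function('Q')(C, r) = Add(8, C) (Function('Q')(C, r) = Add(C, Mul(4, Add(-4, Mul(-3, -2)))) = Add(C, Mul(4, Add(-4, 6))) = Add(C, Mul(4, 2)) = Add(C, 8) = Add(8, C))
Function('a')(L) = -72 (Function('a')(L) = Mul(-2, Pow(Add(Add(-3, Mul(-1, 0)), -3), 2)) = Mul(-2, Pow(Add(Add(-3, 0), -3), 2)) = Mul(-2, Pow(Add(-3, -3), 2)) = Mul(-2, Pow(-6, 2)) = Mul(-2, 36) = -72)
Add(Mul(Function('Q')(-7, 6), 148), Function('a')(5)) = Add(Mul(Add(8, -7), 148), -72) = Add(Mul(1, 148), -72) = Add(148, -72) = 76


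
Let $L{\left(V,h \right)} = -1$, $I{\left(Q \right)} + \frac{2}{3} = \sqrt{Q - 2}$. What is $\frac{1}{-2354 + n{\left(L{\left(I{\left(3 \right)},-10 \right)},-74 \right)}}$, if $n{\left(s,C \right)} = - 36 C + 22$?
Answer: $\frac{1}{332} \approx 0.003012$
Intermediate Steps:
$I{\left(Q \right)} = - \frac{2}{3} + \sqrt{-2 + Q}$ ($I{\left(Q \right)} = - \frac{2}{3} + \sqrt{Q - 2} = - \frac{2}{3} + \sqrt{-2 + Q}$)
$n{\left(s,C \right)} = 22 - 36 C$
$\frac{1}{-2354 + n{\left(L{\left(I{\left(3 \right)},-10 \right)},-74 \right)}} = \frac{1}{-2354 + \left(22 - -2664\right)} = \frac{1}{-2354 + \left(22 + 2664\right)} = \frac{1}{-2354 + 2686} = \frac{1}{332}$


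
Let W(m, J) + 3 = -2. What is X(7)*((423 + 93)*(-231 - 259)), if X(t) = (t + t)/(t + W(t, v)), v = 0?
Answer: -1769880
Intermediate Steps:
W(m, J) = -5 (W(m, J) = -3 - 2 = -5)
X(t) = 2*t/(-5 + t) (X(t) = (t + t)/(t - 5) = (2*t)/(-5 + t) = 2*t/(-5 + t))
X(7)*((423 + 93)*(-231 - 259)) = (2*7/(-5 + 7))*((423 + 93)*(-231 - 259)) = (2*7/2)*(516*(-490)) = (2*7*(½))*(-252840) = 7*(-252840) = -1769880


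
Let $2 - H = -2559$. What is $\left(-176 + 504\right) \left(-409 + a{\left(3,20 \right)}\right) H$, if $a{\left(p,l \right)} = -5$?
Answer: $-347763312$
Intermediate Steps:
$H = 2561$ ($H = 2 - -2559 = 2 + 2559 = 2561$)
$\left(-176 + 504\right) \left(-409 + a{\left(3,20 \right)}\right) H = \left(-176 + 504\right) \left(-409 - 5\right) 2561 = 328 \left(-414\right) 2561 = \left(-135792\right) 2561 = -347763312$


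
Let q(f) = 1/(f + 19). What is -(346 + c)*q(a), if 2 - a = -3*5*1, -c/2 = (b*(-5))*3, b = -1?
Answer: -79/9 ≈ -8.7778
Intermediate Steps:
c = -30 (c = -2*(-1*(-5))*3 = -10*3 = -2*15 = -30)
a = 17 (a = 2 - (-3*5) = 2 - (-15) = 2 - 1*(-15) = 2 + 15 = 17)
q(f) = 1/(19 + f)
-(346 + c)*q(a) = -(346 - 30)/(19 + 17) = -316/36 = -1*79/9 = -79/9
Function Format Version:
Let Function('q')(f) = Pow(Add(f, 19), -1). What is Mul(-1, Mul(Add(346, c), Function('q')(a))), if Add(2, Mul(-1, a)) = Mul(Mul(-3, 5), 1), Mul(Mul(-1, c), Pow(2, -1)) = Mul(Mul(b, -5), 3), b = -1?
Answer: Rational(-79, 9) ≈ -8.7778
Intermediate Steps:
c = -30 (c = Mul(-2, Mul(Mul(-1, -5), 3)) = Mul(-2, Mul(5, 3)) = Mul(-2, 15) = -30)
a = 17 (a = Add(2, Mul(-1, Mul(Mul(-3, 5), 1))) = Add(2, Mul(-1, Mul(-15, 1))) = Add(2, Mul(-1, -15)) = Add(2, 15) = 17)
Function('q')(f) = Pow(Add(19, f), -1)
Mul(-1, Mul(Add(346, c), Function('q')(a))) = Mul(-1, Mul(Add(346, -30), Pow(Add(19, 17), -1))) = Mul(-1, Mul(316, Pow(36, -1))) = Mul(-1, Mul(316, Rational(1, 36))) = Mul(-1, Rational(79, 9)) = Rational(-79, 9)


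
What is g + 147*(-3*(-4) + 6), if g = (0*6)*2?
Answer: 2646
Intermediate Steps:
g = 0 (g = 0*2 = 0)
g + 147*(-3*(-4) + 6) = 0 + 147*(-3*(-4) + 6) = 0 + 147*(12 + 6) = 0 + 147*18 = 0 + 2646 = 2646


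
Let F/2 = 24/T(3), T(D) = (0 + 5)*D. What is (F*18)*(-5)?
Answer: -288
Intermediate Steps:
T(D) = 5*D
F = 16/5 (F = 2*(24/((5*3))) = 2*(24/15) = 2*(24*(1/15)) = 2*(8/5) = 16/5 ≈ 3.2000)
(F*18)*(-5) = ((16/5)*18)*(-5) = (288/5)*(-5) = -288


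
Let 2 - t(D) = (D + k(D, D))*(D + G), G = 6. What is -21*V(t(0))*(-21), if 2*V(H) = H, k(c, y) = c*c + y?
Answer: 441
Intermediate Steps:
k(c, y) = y + c**2 (k(c, y) = c**2 + y = y + c**2)
t(D) = 2 - (6 + D)*(D**2 + 2*D) (t(D) = 2 - (D + (D + D**2))*(D + 6) = 2 - (D**2 + 2*D)*(6 + D) = 2 - (6 + D)*(D**2 + 2*D))
V(H) = H/2
-21*V(t(0))*(-21) = -21*(2 - 1*0**3 - 12*0 - 8*0**2)/2*(-21) = -21*(2 - 1*0 + 0 - 8*0)/2*(-21) = -21*(2 + 0 + 0 + 0)/2*(-21) = -21*2/2*(-21) = -21*1*(-21) = -21*(-21) = 441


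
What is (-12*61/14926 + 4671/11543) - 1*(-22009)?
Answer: 111529702448/5067377 ≈ 22009.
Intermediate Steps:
(-12*61/14926 + 4671/11543) - 1*(-22009) = (-732*1/14926 + 4671*(1/11543)) + 22009 = (-366/7463 + 4671/11543) + 22009 = 1802055/5067377 + 22009 = 111529702448/5067377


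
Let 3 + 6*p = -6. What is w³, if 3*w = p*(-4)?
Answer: 8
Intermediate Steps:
p = -3/2 (p = -½ + (⅙)*(-6) = -½ - 1 = -3/2 ≈ -1.5000)
w = 2 (w = (-3/2*(-4))/3 = (⅓)*6 = 2)
w³ = 2³ = 8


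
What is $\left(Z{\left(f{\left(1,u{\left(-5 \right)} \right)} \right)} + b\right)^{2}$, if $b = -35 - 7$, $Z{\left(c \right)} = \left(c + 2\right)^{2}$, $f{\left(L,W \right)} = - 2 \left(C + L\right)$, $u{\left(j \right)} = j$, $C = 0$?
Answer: $1764$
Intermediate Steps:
$f{\left(L,W \right)} = - 2 L$ ($f{\left(L,W \right)} = - 2 \left(0 + L\right) = - 2 L$)
$Z{\left(c \right)} = \left(2 + c\right)^{2}$
$b = -42$ ($b = -35 - 7 = -42$)
$\left(Z{\left(f{\left(1,u{\left(-5 \right)} \right)} \right)} + b\right)^{2} = \left(\left(2 - 2\right)^{2} - 42\right)^{2} = \left(0^{2} - 42\right)^{2} = \left(0 - 42\right)^{2} = \left(-42\right)^{2} = 1764$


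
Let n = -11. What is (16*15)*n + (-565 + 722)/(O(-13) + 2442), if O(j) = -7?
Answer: -6428243/2435 ≈ -2639.9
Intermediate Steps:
(16*15)*n + (-565 + 722)/(O(-13) + 2442) = (16*15)*(-11) + (-565 + 722)/(-7 + 2442) = 240*(-11) + 157/2435 = -2640 + 157*(1/2435) = -2640 + 157/2435 = -6428243/2435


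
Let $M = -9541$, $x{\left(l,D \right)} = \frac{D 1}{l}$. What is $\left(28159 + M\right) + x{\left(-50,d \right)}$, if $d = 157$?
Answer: $\frac{930743}{50} \approx 18615.0$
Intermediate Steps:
$x{\left(l,D \right)} = \frac{D}{l}$
$\left(28159 + M\right) + x{\left(-50,d \right)} = \left(28159 - 9541\right) + \frac{157}{-50} = 18618 + 157 \left(- \frac{1}{50}\right) = 18618 - \frac{157}{50} = \frac{930743}{50}$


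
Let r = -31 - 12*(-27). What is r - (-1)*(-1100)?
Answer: -807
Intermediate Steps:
r = 293 (r = -31 + 324 = 293)
r - (-1)*(-1100) = 293 - (-1)*(-1100) = 293 - 1*1100 = 293 - 1100 = -807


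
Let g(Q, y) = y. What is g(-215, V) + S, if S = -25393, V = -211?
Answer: -25604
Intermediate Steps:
g(-215, V) + S = -211 - 25393 = -25604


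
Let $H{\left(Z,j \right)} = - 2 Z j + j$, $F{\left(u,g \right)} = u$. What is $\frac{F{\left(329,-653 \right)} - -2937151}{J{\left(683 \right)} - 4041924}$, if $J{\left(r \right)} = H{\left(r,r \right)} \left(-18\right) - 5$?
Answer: $\frac{2937480}{12739381} \approx 0.23058$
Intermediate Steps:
$H{\left(Z,j \right)} = j - 2 Z j$ ($H{\left(Z,j \right)} = - 2 Z j + j = j - 2 Z j$)
$J{\left(r \right)} = -5 - 18 r \left(1 - 2 r\right)$ ($J{\left(r \right)} = r \left(1 - 2 r\right) \left(-18\right) - 5 = - 18 r \left(1 - 2 r\right) - 5 = -5 - 18 r \left(1 - 2 r\right)$)
$\frac{F{\left(329,-653 \right)} - -2937151}{J{\left(683 \right)} - 4041924} = \frac{329 - -2937151}{\left(-5 + 18 \cdot 683 \left(-1 + 2 \cdot 683\right)\right) - 4041924} = \frac{329 + 2937151}{\left(-5 + 18 \cdot 683 \left(-1 + 1366\right)\right) - 4041924} = \frac{2937480}{\left(-5 + 18 \cdot 683 \cdot 1365\right) - 4041924} = \frac{2937480}{\left(-5 + 16781310\right) - 4041924} = \frac{2937480}{16781305 - 4041924} = \frac{2937480}{12739381}$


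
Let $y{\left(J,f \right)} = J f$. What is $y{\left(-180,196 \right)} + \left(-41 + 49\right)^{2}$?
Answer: $-35216$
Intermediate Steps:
$y{\left(-180,196 \right)} + \left(-41 + 49\right)^{2} = \left(-180\right) 196 + \left(-41 + 49\right)^{2} = -35280 + 8^{2} = -35280 + 64 = -35216$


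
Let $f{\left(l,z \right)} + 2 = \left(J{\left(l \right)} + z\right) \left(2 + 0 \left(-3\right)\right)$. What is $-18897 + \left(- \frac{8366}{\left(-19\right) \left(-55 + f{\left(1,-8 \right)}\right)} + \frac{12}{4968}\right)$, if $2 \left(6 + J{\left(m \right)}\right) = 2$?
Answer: $- \frac{12340897513}{652878} \approx -18902.0$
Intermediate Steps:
$J{\left(m \right)} = -5$ ($J{\left(m \right)} = -6 + \frac{1}{2} \cdot 2 = -6 + 1 = -5$)
$f{\left(l,z \right)} = -12 + 2 z$ ($f{\left(l,z \right)} = -2 + \left(-5 + z\right) \left(2 + 0 \left(-3\right)\right) = -2 + \left(-5 + z\right) \left(2 + 0\right) = -2 + \left(-5 + z\right) 2 = -2 + \left(-10 + 2 z\right) = -12 + 2 z$)
$-18897 + \left(- \frac{8366}{\left(-19\right) \left(-55 + f{\left(1,-8 \right)}\right)} + \frac{12}{4968}\right) = -18897 + \left(- \frac{8366}{\left(-19\right) \left(-55 + \left(-12 + 2 \left(-8\right)\right)\right)} + \frac{12}{4968}\right) = -18897 + \left(- \frac{8366}{\left(-19\right) \left(-55 - 28\right)} + 12 \cdot \frac{1}{4968}\right) = -18897 + \left(- \frac{8366}{\left(-19\right) \left(-55 - 28\right)} + \frac{1}{414}\right) = -18897 + \left(- \frac{8366}{\left(-19\right) \left(-83\right)} + \frac{1}{414}\right) = -18897 + \left(- \frac{8366}{1577} + \frac{1}{414}\right) = -18897 - \frac{3461947}{652878} = - \frac{12340897513}{652878}$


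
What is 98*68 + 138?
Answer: 6802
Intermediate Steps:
98*68 + 138 = 6664 + 138 = 6802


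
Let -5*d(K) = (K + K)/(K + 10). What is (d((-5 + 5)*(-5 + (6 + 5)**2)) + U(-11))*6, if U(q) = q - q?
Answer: 0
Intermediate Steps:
U(q) = 0
d(K) = -2*K/(5*(10 + K)) (d(K) = -(K + K)/(5*(K + 10)) = -2*K/(5*(10 + K)))
(d((-5 + 5)*(-5 + (6 + 5)**2)) + U(-11))*6 = (-2*(-5 + 5)*(-5 + (6 + 5)**2)/(50 + 5*((-5 + 5)*(-5 + (6 + 5)**2))) + 0)*6 = (-2*0*(-5 + 11**2)/(50 + 5*(0*(-5 + 11**2))) + 0)*6 = (-2*0*(-5 + 121)/(50 + 5*(0*(-5 + 121))) + 0)*6 = (-2*0*116/(50 + 5*(0*116)) + 0)*6 = (-2*0/(50 + 5*0) + 0)*6 = (-2*0/(50 + 0) + 0)*6 = (-2*0/50 + 0)*6 = (-2*0*1/50 + 0)*6 = (0 + 0)*6 = 0*6 = 0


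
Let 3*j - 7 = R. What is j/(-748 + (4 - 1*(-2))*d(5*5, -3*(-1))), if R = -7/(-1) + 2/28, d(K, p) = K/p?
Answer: -197/29316 ≈ -0.0067199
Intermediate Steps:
R = 99/14 (R = -7*(-1) + 2*(1/28) = 7 + 1/14 = 99/14 ≈ 7.0714)
j = 197/42 (j = 7/3 + (⅓)*(99/14) = 7/3 + 33/14 = 197/42 ≈ 4.6905)
j/(-748 + (4 - 1*(-2))*d(5*5, -3*(-1))) = (197/42)/(-748 + (4 - 1*(-2))*((5*5)/((-3*(-1))))) = (197/42)/(-748 + (4 + 2)*(25/3)) = (197/42)/(-748 + 6*(25*(⅓))) = (197/42)/(-748 + 6*(25/3)) = (197/42)/(-748 + 50) = (197/42)/(-698) = -1/698*197/42 = -197/29316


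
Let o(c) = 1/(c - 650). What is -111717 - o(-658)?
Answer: -146125835/1308 ≈ -1.1172e+5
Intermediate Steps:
o(c) = 1/(-650 + c)
-111717 - o(-658) = -111717 - 1/(-650 - 658) = -111717 - 1/(-1308) = -111717 - 1*(-1/1308) = -111717 + 1/1308 = -146125835/1308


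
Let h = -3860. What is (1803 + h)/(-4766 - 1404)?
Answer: 2057/6170 ≈ 0.33339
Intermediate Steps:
(1803 + h)/(-4766 - 1404) = (1803 - 3860)/(-4766 - 1404) = -2057/(-6170) = -2057*(-1/6170) = 2057/6170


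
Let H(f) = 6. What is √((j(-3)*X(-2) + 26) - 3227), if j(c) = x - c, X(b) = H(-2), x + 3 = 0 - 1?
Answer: I*√3207 ≈ 56.63*I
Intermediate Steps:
x = -4 (x = -3 + (0 - 1) = -3 - 1 = -4)
X(b) = 6
j(c) = -4 - c
√((j(-3)*X(-2) + 26) - 3227) = √(((-4 - 1*(-3))*6 + 26) - 3227) = √(((-4 + 3)*6 + 26) - 3227) = √((-1*6 + 26) - 3227) = √((-6 + 26) - 3227) = √(20 - 3227) = √(-3207) = I*√3207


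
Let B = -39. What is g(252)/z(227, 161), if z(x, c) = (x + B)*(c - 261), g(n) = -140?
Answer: 7/940 ≈ 0.0074468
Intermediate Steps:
z(x, c) = (-261 + c)*(-39 + x) (z(x, c) = (x - 39)*(c - 261) = (-39 + x)*(-261 + c) = (-261 + c)*(-39 + x))
g(252)/z(227, 161) = -140/(10179 - 261*227 - 39*161 + 161*227) = -140/(10179 - 59247 - 6279 + 36547) = -140/(-18800) = -140*(-1/18800) = 7/940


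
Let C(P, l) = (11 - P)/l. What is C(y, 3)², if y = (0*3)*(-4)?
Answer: 121/9 ≈ 13.444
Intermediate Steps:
y = 0 (y = 0*(-4) = 0)
C(P, l) = (11 - P)/l
C(y, 3)² = ((11 - 1*0)/3)² = ((11 + 0)/3)² = ((⅓)*11)² = (11/3)² = 121/9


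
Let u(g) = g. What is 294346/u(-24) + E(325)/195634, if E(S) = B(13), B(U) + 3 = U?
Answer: -14396021281/1173804 ≈ -12264.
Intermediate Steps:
B(U) = -3 + U
E(S) = 10 (E(S) = -3 + 13 = 10)
294346/u(-24) + E(325)/195634 = 294346/(-24) + 10/195634 = 294346*(-1/24) + 10*(1/195634) = -147173/12 + 5/97817 = -14396021281/1173804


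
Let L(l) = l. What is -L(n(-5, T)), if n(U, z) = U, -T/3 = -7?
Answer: 5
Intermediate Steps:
T = 21 (T = -3*(-7) = 21)
-L(n(-5, T)) = -1*(-5) = 5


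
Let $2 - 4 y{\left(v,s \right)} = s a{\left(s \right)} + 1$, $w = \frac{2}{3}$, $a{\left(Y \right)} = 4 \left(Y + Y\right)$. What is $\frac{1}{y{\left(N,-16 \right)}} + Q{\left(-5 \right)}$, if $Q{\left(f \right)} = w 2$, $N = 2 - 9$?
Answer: $\frac{8176}{6141} \approx 1.3314$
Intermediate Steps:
$a{\left(Y \right)} = 8 Y$ ($a{\left(Y \right)} = 4 \cdot 2 Y = 8 Y$)
$w = \frac{2}{3}$ ($w = 2 \cdot \frac{1}{3} = \frac{2}{3} \approx 0.66667$)
$N = -7$
$y{\left(v,s \right)} = \frac{1}{4} - 2 s^{2}$ ($y{\left(v,s \right)} = \frac{1}{2} - \frac{s 8 s + 1}{4} = \frac{1}{2} - \frac{8 s^{2} + 1}{4} = \frac{1}{2} - \frac{1 + 8 s^{2}}{4} = \frac{1}{2} - \left(\frac{1}{4} + 2 s^{2}\right) = \frac{1}{4} - 2 s^{2}$)
$Q{\left(f \right)} = \frac{4}{3}$ ($Q{\left(f \right)} = \frac{2}{3} \cdot 2 = \frac{4}{3}$)
$\frac{1}{y{\left(N,-16 \right)}} + Q{\left(-5 \right)} = \frac{1}{\frac{1}{4} - 2 \left(-16\right)^{2}} + \frac{4}{3} = \frac{1}{\frac{1}{4} - 512} + \frac{4}{3} = \frac{1}{- \frac{2047}{4}} + \frac{4}{3} = - \frac{4}{2047} + \frac{4}{3} = \frac{8176}{6141}$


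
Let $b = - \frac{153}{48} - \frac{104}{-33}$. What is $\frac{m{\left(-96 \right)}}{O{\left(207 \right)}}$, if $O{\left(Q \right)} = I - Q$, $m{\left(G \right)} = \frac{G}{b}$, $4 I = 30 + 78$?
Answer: $- \frac{1408}{95} \approx -14.821$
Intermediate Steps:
$b = - \frac{19}{528}$ ($b = \left(-153\right) \frac{1}{48} - - \frac{104}{33} = - \frac{51}{16} + \frac{104}{33} = - \frac{19}{528} \approx -0.035985$)
$I = 27$ ($I = \frac{30 + 78}{4} = \frac{1}{4} \cdot 108 = 27$)
$m{\left(G \right)} = - \frac{528 G}{19}$ ($m{\left(G \right)} = \frac{G}{- \frac{19}{528}} = G \left(- \frac{528}{19}\right) = - \frac{528 G}{19}$)
$O{\left(Q \right)} = 27 - Q$
$\frac{m{\left(-96 \right)}}{O{\left(207 \right)}} = \frac{\left(- \frac{528}{19}\right) \left(-96\right)}{27 - 207} = \frac{50688}{19 \left(27 - 207\right)} = \frac{50688}{19 \left(-180\right)} = \frac{50688}{19} \left(- \frac{1}{180}\right) = - \frac{1408}{95}$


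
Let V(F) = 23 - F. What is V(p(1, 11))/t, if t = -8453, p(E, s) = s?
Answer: -12/8453 ≈ -0.0014196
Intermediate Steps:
V(p(1, 11))/t = (23 - 1*11)/(-8453) = (23 - 11)*(-1/8453) = 12*(-1/8453) = -12/8453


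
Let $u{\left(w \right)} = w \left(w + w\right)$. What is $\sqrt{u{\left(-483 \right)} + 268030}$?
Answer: $28 \sqrt{937} \approx 857.09$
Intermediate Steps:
$u{\left(w \right)} = 2 w^{2}$ ($u{\left(w \right)} = w 2 w = 2 w^{2}$)
$\sqrt{u{\left(-483 \right)} + 268030} = \sqrt{2 \left(-483\right)^{2} + 268030} = \sqrt{2 \cdot 233289 + 268030} = \sqrt{466578 + 268030} = \sqrt{734608} = 28 \sqrt{937}$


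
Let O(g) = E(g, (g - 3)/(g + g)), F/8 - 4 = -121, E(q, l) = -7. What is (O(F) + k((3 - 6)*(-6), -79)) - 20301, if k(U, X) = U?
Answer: -20290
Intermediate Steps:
F = -936 (F = 32 + 8*(-121) = 32 - 968 = -936)
O(g) = -7
(O(F) + k((3 - 6)*(-6), -79)) - 20301 = (-7 + (3 - 6)*(-6)) - 20301 = (-7 - 3*(-6)) - 20301 = (-7 + 18) - 20301 = 11 - 20301 = -20290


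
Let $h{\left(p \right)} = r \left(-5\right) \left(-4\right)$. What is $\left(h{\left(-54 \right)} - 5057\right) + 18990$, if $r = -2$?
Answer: $13893$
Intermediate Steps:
$h{\left(p \right)} = -40$ ($h{\left(p \right)} = \left(-2\right) \left(-5\right) \left(-4\right) = 10 \left(-4\right) = -40$)
$\left(h{\left(-54 \right)} - 5057\right) + 18990 = \left(-40 - 5057\right) + 18990 = -5097 + 18990 = 13893$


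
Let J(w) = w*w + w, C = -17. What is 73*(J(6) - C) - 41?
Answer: 4266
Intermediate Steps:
J(w) = w + w**2 (J(w) = w**2 + w = w + w**2)
73*(J(6) - C) - 41 = 73*(6*(1 + 6) - 1*(-17)) - 41 = 73*(6*7 + 17) - 41 = 73*(42 + 17) - 41 = 73*59 - 41 = 4307 - 41 = 4266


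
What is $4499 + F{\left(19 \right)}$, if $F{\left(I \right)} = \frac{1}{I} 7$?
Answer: $\frac{85488}{19} \approx 4499.4$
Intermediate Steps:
$F{\left(I \right)} = \frac{7}{I}$
$4499 + F{\left(19 \right)} = 4499 + \frac{7}{19} = \frac{85488}{19}$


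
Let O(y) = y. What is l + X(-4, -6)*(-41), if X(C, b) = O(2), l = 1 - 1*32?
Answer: -113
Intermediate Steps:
l = -31 (l = 1 - 32 = -31)
X(C, b) = 2
l + X(-4, -6)*(-41) = -31 + 2*(-41) = -31 - 82 = -113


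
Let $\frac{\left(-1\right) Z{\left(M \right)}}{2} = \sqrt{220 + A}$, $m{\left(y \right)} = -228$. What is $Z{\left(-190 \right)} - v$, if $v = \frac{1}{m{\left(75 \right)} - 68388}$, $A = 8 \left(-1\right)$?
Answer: $\frac{1}{68616} - 4 \sqrt{53} \approx -29.12$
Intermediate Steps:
$A = -8$
$v = - \frac{1}{68616}$ ($v = \frac{1}{-228 - 68388} = \frac{1}{-68616} = - \frac{1}{68616} \approx -1.4574 \cdot 10^{-5}$)
$Z{\left(M \right)} = - 4 \sqrt{53}$ ($Z{\left(M \right)} = - 2 \sqrt{220 - 8} = - 2 \sqrt{212} = - 2 \cdot 2 \sqrt{53} = - 4 \sqrt{53}$)
$Z{\left(-190 \right)} - v = - 4 \sqrt{53} - - \frac{1}{68616} = - 4 \sqrt{53} + \frac{1}{68616} = \frac{1}{68616} - 4 \sqrt{53}$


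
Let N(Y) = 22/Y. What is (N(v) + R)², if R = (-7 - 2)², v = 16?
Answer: 434281/64 ≈ 6785.6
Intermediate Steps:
R = 81 (R = (-9)² = 81)
(N(v) + R)² = (22/16 + 81)² = (22*(1/16) + 81)² = (11/8 + 81)² = (659/8)² = 434281/64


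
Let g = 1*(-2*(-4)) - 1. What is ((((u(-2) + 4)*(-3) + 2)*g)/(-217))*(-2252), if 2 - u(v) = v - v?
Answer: -36032/31 ≈ -1162.3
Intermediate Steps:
u(v) = 2 (u(v) = 2 - (v - v) = 2 - 1*0 = 2 + 0 = 2)
g = 7 (g = 1*8 - 1 = 8 - 1 = 7)
((((u(-2) + 4)*(-3) + 2)*g)/(-217))*(-2252) = ((((2 + 4)*(-3) + 2)*7)/(-217))*(-2252) = (((6*(-3) + 2)*7)*(-1/217))*(-2252) = (((-18 + 2)*7)*(-1/217))*(-2252) = (-16*7*(-1/217))*(-2252) = -112*(-1/217)*(-2252) = (16/31)*(-2252) = -36032/31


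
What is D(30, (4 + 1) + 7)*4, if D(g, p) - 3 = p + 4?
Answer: 76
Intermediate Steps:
D(g, p) = 7 + p (D(g, p) = 3 + (p + 4) = 3 + (4 + p) = 7 + p)
D(30, (4 + 1) + 7)*4 = (7 + ((4 + 1) + 7))*4 = (7 + (5 + 7))*4 = (7 + 12)*4 = 19*4 = 76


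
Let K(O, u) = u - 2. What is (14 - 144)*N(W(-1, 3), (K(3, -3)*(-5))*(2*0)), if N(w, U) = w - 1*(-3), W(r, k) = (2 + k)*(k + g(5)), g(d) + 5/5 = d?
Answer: -4940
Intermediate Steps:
g(d) = -1 + d
K(O, u) = -2 + u
W(r, k) = (2 + k)*(4 + k) (W(r, k) = (2 + k)*(k + (-1 + 5)) = (2 + k)*(k + 4) = (2 + k)*(4 + k))
N(w, U) = 3 + w (N(w, U) = w + 3 = 3 + w)
(14 - 144)*N(W(-1, 3), (K(3, -3)*(-5))*(2*0)) = (14 - 144)*(3 + (8 + 3² + 6*3)) = -130*(3 + (8 + 9 + 18)) = -130*(3 + 35) = -130*38 = -4940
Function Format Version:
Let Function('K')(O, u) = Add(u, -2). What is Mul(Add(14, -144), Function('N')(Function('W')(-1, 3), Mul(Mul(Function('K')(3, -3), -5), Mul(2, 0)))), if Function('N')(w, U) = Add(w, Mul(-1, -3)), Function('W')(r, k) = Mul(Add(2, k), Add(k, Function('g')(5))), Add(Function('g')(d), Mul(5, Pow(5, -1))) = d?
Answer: -4940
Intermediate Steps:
Function('g')(d) = Add(-1, d)
Function('K')(O, u) = Add(-2, u)
Function('W')(r, k) = Mul(Add(2, k), Add(4, k)) (Function('W')(r, k) = Mul(Add(2, k), Add(k, Add(-1, 5))) = Mul(Add(2, k), Add(k, 4)) = Mul(Add(2, k), Add(4, k)))
Function('N')(w, U) = Add(3, w) (Function('N')(w, U) = Add(w, 3) = Add(3, w))
Mul(Add(14, -144), Function('N')(Function('W')(-1, 3), Mul(Mul(Function('K')(3, -3), -5), Mul(2, 0)))) = Mul(Add(14, -144), Add(3, Add(8, Pow(3, 2), Mul(6, 3)))) = Mul(-130, Add(3, Add(8, 9, 18))) = Mul(-130, Add(3, 35)) = Mul(-130, 38) = -4940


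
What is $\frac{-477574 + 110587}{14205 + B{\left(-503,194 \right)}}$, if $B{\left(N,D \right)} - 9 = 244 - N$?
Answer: $- \frac{122329}{4987} \approx -24.53$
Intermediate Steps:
$B{\left(N,D \right)} = 253 - N$ ($B{\left(N,D \right)} = 9 - \left(-244 + N\right) = 253 - N$)
$\frac{-477574 + 110587}{14205 + B{\left(-503,194 \right)}} = \frac{-477574 + 110587}{14205 + \left(253 - -503\right)} = - \frac{366987}{14205 + \left(253 + 503\right)} = - \frac{366987}{14205 + 756} = - \frac{366987}{14961} = \left(-366987\right) \frac{1}{14961} = - \frac{122329}{4987}$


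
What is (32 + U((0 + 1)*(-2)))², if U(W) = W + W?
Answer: 784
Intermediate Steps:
U(W) = 2*W
(32 + U((0 + 1)*(-2)))² = (32 + 2*((0 + 1)*(-2)))² = (32 + 2*(1*(-2)))² = (32 + 2*(-2))² = (32 - 4)² = 28² = 784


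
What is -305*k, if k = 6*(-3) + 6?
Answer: 3660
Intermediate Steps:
k = -12 (k = -18 + 6 = -12)
-305*k = -305*(-12) = 3660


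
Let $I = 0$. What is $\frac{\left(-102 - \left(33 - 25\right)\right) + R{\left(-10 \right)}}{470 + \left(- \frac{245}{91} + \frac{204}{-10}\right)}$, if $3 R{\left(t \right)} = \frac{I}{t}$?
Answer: $- \frac{7150}{29049} \approx -0.24614$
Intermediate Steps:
$R{\left(t \right)} = 0$ ($R{\left(t \right)} = \frac{0 \frac{1}{t}}{3} = \frac{1}{3} \cdot 0 = 0$)
$\frac{\left(-102 - \left(33 - 25\right)\right) + R{\left(-10 \right)}}{470 + \left(- \frac{245}{91} + \frac{204}{-10}\right)} = \frac{\left(-102 - \left(33 - 25\right)\right) + 0}{470 + \left(- \frac{245}{91} + \frac{204}{-10}\right)} = \frac{\left(-102 - 8\right) + 0}{470 + \left(\left(-245\right) \frac{1}{91} + 204 \left(- \frac{1}{10}\right)\right)} = \frac{\left(-102 - 8\right) + 0}{470 - \frac{1501}{65}} = \frac{-110 + 0}{470 - \frac{1501}{65}} = - \frac{110}{\frac{29049}{65}} = \left(-110\right) \frac{65}{29049} = - \frac{7150}{29049}$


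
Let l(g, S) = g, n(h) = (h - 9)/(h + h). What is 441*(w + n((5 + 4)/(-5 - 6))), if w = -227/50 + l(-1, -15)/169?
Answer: 5418567/8450 ≈ 641.25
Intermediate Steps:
n(h) = (-9 + h)/(2*h) (n(h) = (-9 + h)/((2*h)) = (-9 + h)*(1/(2*h)) = (-9 + h)/(2*h))
w = -38413/8450 (w = -227/50 - 1/169 = -38413/8450 ≈ -4.5459)
441*(w + n((5 + 4)/(-5 - 6))) = 441*(-38413/8450 + (-9 + (5 + 4)/(-5 - 6))/(2*(((5 + 4)/(-5 - 6))))) = 441*(-38413/8450 + (-9 + 9/(-11))/(2*((9/(-11))))) = 441*(-38413/8450 + (-9 + 9*(-1/11))/(2*((9*(-1/11))))) = 441*(-38413/8450 + (-9 - 9/11)/(2*(-9/11))) = 441*(-38413/8450 + (1/2)*(-11/9)*(-108/11)) = 441*(-38413/8450 + 6) = 441*(12287/8450) = 5418567/8450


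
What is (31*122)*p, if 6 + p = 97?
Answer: 344162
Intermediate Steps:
p = 91 (p = -6 + 97 = 91)
(31*122)*p = (31*122)*91 = 3782*91 = 344162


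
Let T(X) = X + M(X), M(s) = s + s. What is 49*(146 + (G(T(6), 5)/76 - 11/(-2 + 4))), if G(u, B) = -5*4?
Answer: 261121/38 ≈ 6871.6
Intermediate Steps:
M(s) = 2*s
T(X) = 3*X (T(X) = X + 2*X = 3*X)
G(u, B) = -20
49*(146 + (G(T(6), 5)/76 - 11/(-2 + 4))) = 49*(146 + (-20/76 - 11/(-2 + 4))) = 49*(146 + (-20*1/76 - 11/2)) = 49*(146 + (-5/19 - 11*1/2)) = 49*(146 + (-5/19 - 11/2)) = 49*(146 - 219/38) = 49*(5329/38) = 261121/38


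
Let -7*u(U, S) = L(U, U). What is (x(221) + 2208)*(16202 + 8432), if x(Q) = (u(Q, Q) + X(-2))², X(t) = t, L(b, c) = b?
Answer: 4025614378/49 ≈ 8.2155e+7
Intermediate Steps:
u(U, S) = -U/7
x(Q) = (-2 - Q/7)² (x(Q) = (-Q/7 - 2)² = (-2 - Q/7)²)
(x(221) + 2208)*(16202 + 8432) = ((14 + 221)²/49 + 2208)*(16202 + 8432) = ((1/49)*235² + 2208)*24634 = ((1/49)*55225 + 2208)*24634 = (55225/49 + 2208)*24634 = (163417/49)*24634 = 4025614378/49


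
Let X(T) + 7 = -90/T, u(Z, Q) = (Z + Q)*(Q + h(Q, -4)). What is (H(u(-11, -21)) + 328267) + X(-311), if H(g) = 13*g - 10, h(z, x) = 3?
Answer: 104414608/311 ≈ 3.3574e+5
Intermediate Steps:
u(Z, Q) = (3 + Q)*(Q + Z) (u(Z, Q) = (Z + Q)*(Q + 3) = (Q + Z)*(3 + Q) = (3 + Q)*(Q + Z))
X(T) = -7 - 90/T
H(g) = -10 + 13*g
(H(u(-11, -21)) + 328267) + X(-311) = ((-10 + 13*((-21)² + 3*(-21) + 3*(-11) - 21*(-11))) + 328267) + (-7 - 90/(-311)) = ((-10 + 13*(441 - 63 - 33 + 231)) + 328267) + (-7 - 90*(-1/311)) = ((-10 + 13*576) + 328267) + (-7 + 90/311) = ((-10 + 7488) + 328267) - 2087/311 = (7478 + 328267) - 2087/311 = 335745 - 2087/311 = 104414608/311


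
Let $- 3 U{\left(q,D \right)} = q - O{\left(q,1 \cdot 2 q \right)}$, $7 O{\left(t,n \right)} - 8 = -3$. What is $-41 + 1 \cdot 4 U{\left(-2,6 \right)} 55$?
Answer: $\frac{3319}{21} \approx 158.05$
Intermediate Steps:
$O{\left(t,n \right)} = \frac{5}{7}$ ($O{\left(t,n \right)} = \frac{8}{7} + \frac{1}{7} \left(-3\right) = \frac{8}{7} - \frac{3}{7} = \frac{5}{7}$)
$U{\left(q,D \right)} = \frac{5}{21} - \frac{q}{3}$ ($U{\left(q,D \right)} = - \frac{q - \frac{5}{7}}{3} = - \frac{- \frac{5}{7} + q}{3} = \frac{5}{21} - \frac{q}{3}$)
$-41 + 1 \cdot 4 U{\left(-2,6 \right)} 55 = -41 + 1 \cdot 4 \left(\frac{5}{21} - - \frac{2}{3}\right) 55 = -41 + 4 \left(\frac{5}{21} + \frac{2}{3}\right) 55 = -41 + 4 \cdot \frac{19}{21} \cdot 55 = -41 + \frac{76}{21} \cdot 55 = -41 + \frac{4180}{21} = \frac{3319}{21}$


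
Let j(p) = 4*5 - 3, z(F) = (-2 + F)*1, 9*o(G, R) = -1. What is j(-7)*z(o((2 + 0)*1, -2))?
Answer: -323/9 ≈ -35.889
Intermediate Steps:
o(G, R) = -⅑ (o(G, R) = (⅑)*(-1) = -⅑)
z(F) = -2 + F
j(p) = 17 (j(p) = 20 - 3 = 17)
j(-7)*z(o((2 + 0)*1, -2)) = 17*(-2 - ⅑) = 17*(-19/9) = -323/9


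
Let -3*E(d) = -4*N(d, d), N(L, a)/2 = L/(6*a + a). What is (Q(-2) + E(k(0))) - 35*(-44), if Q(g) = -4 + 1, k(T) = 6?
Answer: 32285/21 ≈ 1537.4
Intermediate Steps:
Q(g) = -3
N(L, a) = 2*L/(7*a) (N(L, a) = 2*(L/(6*a + a)) = 2*(L/((7*a))) = 2*(L*(1/(7*a))) = 2*(L/(7*a)) = 2*L/(7*a))
E(d) = 8/21 (E(d) = -(-4)*2*d/(7*d)/3 = -(-4)*2/(3*7) = -⅓*(-8/7) = 8/21)
(Q(-2) + E(k(0))) - 35*(-44) = (-3 + 8/21) - 35*(-44) = -55/21 + 1540 = 32285/21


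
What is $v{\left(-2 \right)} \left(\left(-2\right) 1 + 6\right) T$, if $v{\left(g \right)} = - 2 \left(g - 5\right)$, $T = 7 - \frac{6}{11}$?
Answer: $\frac{3976}{11} \approx 361.45$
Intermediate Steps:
$T = \frac{71}{11}$ ($T = 7 - \frac{6}{11} = \frac{71}{11} \approx 6.4545$)
$v{\left(g \right)} = 10 - 2 g$ ($v{\left(g \right)} = - 2 \left(-5 + g\right) = 10 - 2 g$)
$v{\left(-2 \right)} \left(\left(-2\right) 1 + 6\right) T = \left(10 - -4\right) \left(\left(-2\right) 1 + 6\right) \frac{71}{11} = \left(10 + 4\right) \left(-2 + 6\right) \frac{71}{11} = 14 \cdot 4 \cdot \frac{71}{11} = 56 \cdot \frac{71}{11} = \frac{3976}{11}$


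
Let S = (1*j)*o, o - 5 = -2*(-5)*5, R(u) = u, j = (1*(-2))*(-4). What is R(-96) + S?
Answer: 344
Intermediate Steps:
j = 8 (j = -2*(-4) = 8)
o = 55 (o = 5 - 2*(-5)*5 = 5 + 10*5 = 5 + 50 = 55)
S = 440 (S = (1*8)*55 = 8*55 = 440)
R(-96) + S = -96 + 440 = 344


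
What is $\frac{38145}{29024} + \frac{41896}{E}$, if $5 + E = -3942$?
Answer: $- \frac{1065431189}{114557728} \approx -9.3004$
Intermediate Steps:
$E = -3947$ ($E = -5 - 3942 = -3947$)
$\frac{38145}{29024} + \frac{41896}{E} = \frac{38145}{29024} + \frac{41896}{-3947} = 38145 \cdot \frac{1}{29024} + 41896 \left(- \frac{1}{3947}\right) = \frac{38145}{29024} - \frac{41896}{3947} = - \frac{1065431189}{114557728}$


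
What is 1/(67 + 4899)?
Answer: 1/4966 ≈ 0.00020137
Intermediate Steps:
1/(67 + 4899) = 1/4966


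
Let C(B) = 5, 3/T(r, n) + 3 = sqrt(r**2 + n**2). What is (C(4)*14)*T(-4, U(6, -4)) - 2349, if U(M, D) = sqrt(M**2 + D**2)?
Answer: -137961/59 + 420*sqrt(17)/59 ≈ -2309.0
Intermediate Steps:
U(M, D) = sqrt(D**2 + M**2)
T(r, n) = 3/(-3 + sqrt(n**2 + r**2)) (T(r, n) = 3/(-3 + sqrt(r**2 + n**2)) = 3/(-3 + sqrt(n**2 + r**2)))
(C(4)*14)*T(-4, U(6, -4)) - 2349 = (5*14)*(3/(-3 + sqrt((sqrt((-4)**2 + 6**2))**2 + (-4)**2))) - 2349 = 70*(3/(-3 + sqrt((sqrt(16 + 36))**2 + 16))) - 2349 = 70*(3/(-3 + sqrt((sqrt(52))**2 + 16))) - 2349 = 70*(3/(-3 + sqrt((2*sqrt(13))**2 + 16))) - 2349 = 70*(3/(-3 + sqrt(52 + 16))) - 2349 = 70*(3/(-3 + sqrt(68))) - 2349 = 70*(3/(-3 + 2*sqrt(17))) - 2349 = 210/(-3 + 2*sqrt(17)) - 2349 = -2349 + 210/(-3 + 2*sqrt(17))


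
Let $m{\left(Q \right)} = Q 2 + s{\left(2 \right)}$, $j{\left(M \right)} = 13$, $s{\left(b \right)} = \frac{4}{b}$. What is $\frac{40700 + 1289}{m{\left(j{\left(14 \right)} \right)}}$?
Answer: $\frac{41989}{28} \approx 1499.6$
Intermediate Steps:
$m{\left(Q \right)} = 2 + 2 Q$ ($m{\left(Q \right)} = Q 2 + \frac{4}{2} = 2 Q + 4 \cdot \frac{1}{2} = 2 Q + 2 = 2 + 2 Q$)
$\frac{40700 + 1289}{m{\left(j{\left(14 \right)} \right)}} = \frac{40700 + 1289}{2 + 2 \cdot 13} = \frac{41989}{2 + 26} = \frac{41989}{28}$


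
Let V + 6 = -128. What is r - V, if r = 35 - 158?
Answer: 11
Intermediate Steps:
V = -134 (V = -6 - 128 = -134)
r = -123
r - V = -123 - 1*(-134) = -123 + 134 = 11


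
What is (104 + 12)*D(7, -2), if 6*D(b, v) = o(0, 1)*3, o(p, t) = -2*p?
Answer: 0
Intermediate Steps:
D(b, v) = 0 (D(b, v) = (-2*0*3)/6 = (0*3)/6 = (1/6)*0 = 0)
(104 + 12)*D(7, -2) = (104 + 12)*0 = 116*0 = 0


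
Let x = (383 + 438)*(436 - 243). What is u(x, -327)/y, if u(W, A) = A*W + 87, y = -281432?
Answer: 12953511/70358 ≈ 184.11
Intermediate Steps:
x = 158453 (x = 821*193 = 158453)
u(W, A) = 87 + A*W
u(x, -327)/y = (87 - 327*158453)/(-281432) = (87 - 51814131)*(-1/281432) = -51814044*(-1/281432) = 12953511/70358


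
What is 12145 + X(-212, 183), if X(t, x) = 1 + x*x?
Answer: 45635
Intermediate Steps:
X(t, x) = 1 + x²
12145 + X(-212, 183) = 12145 + (1 + 183²) = 12145 + (1 + 33489) = 12145 + 33490 = 45635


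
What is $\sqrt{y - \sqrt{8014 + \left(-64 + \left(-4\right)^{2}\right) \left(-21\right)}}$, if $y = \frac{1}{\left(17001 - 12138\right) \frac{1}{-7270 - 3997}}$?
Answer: $\frac{\sqrt{-54791421 - 23648769 \sqrt{9022}}}{4863} \approx 9.8641 i$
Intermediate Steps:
$y = - \frac{11267}{4863}$ ($y = \frac{1}{4863 \frac{1}{-11267}} = \frac{1}{4863 \left(- \frac{1}{11267}\right)} = \frac{1}{- \frac{4863}{11267}} = - \frac{11267}{4863} \approx -2.3169$)
$\sqrt{y - \sqrt{8014 + \left(-64 + \left(-4\right)^{2}\right) \left(-21\right)}} = \sqrt{- \frac{11267}{4863} - \sqrt{8014 + \left(-64 + \left(-4\right)^{2}\right) \left(-21\right)}} = \sqrt{- \frac{11267}{4863} - \sqrt{8014 + \left(-64 + 16\right) \left(-21\right)}} = \sqrt{- \frac{11267}{4863} - \sqrt{8014 - -1008}} = \sqrt{- \frac{11267}{4863} - \sqrt{8014 + 1008}} = \sqrt{- \frac{11267}{4863} - \sqrt{9022}}$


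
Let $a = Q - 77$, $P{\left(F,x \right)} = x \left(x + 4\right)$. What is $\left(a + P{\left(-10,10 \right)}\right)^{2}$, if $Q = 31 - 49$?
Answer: $2025$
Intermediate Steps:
$Q = -18$ ($Q = 31 - 49 = -18$)
$P{\left(F,x \right)} = x \left(4 + x\right)$
$a = -95$ ($a = -18 - 77 = -95$)
$\left(a + P{\left(-10,10 \right)}\right)^{2} = \left(-95 + 10 \left(4 + 10\right)\right)^{2} = \left(-95 + 10 \cdot 14\right)^{2} = \left(-95 + 140\right)^{2} = 45^{2} = 2025$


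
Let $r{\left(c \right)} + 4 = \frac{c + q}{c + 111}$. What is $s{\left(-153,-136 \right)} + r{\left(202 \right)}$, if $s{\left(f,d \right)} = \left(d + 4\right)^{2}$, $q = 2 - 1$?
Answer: $\frac{5452663}{313} \approx 17421.0$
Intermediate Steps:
$q = 1$ ($q = 2 - 1 = 1$)
$s{\left(f,d \right)} = \left(4 + d\right)^{2}$
$r{\left(c \right)} = -4 + \frac{1 + c}{111 + c}$ ($r{\left(c \right)} = -4 + \frac{c + 1}{c + 111} = -4 + \frac{1 + c}{111 + c}$)
$s{\left(-153,-136 \right)} + r{\left(202 \right)} = \left(4 - 136\right)^{2} + \frac{-443 - 606}{111 + 202} = \left(-132\right)^{2} + \frac{-443 - 606}{313} = 17424 + \frac{1}{313} \left(-1049\right) = 17424 - \frac{1049}{313} = \frac{5452663}{313}$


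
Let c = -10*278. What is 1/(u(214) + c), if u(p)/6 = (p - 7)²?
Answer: 1/254314 ≈ 3.9321e-6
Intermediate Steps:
c = -2780
u(p) = 6*(-7 + p)² (u(p) = 6*(p - 7)² = 6*(-7 + p)²)
1/(u(214) + c) = 1/(6*(-7 + 214)² - 2780) = 1/(6*207² - 2780) = 1/(6*42849 - 2780) = 1/(257094 - 2780) = 1/254314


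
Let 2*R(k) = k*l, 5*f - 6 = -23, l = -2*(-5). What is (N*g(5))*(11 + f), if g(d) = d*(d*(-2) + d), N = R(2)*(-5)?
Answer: 9500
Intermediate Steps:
l = 10
f = -17/5 (f = 6/5 + (⅕)*(-23) = 6/5 - 23/5 = -17/5 ≈ -3.4000)
R(k) = 5*k (R(k) = (k*10)/2 = (10*k)/2 = 5*k)
N = -50 (N = (5*2)*(-5) = 10*(-5) = -50)
g(d) = -d² (g(d) = d*(-2*d + d) = d*(-d) = -d²)
(N*g(5))*(11 + f) = (-(-50)*5²)*(11 - 17/5) = -(-50)*25*(38/5) = -50*(-25)*(38/5) = 1250*(38/5) = 9500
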